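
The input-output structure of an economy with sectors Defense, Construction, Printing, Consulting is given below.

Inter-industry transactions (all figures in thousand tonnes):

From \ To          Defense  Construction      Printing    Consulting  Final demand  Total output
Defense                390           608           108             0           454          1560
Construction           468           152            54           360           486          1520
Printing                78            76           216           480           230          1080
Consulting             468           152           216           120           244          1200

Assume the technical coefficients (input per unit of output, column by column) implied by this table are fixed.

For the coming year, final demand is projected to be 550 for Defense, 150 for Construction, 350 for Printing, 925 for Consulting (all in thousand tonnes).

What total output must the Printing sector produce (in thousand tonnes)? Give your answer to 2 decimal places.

x_3 = 1754.04

Technical coefficients a_ij = z_ij / X_j:
  a_11 = 390/1560 = 0.25, a_21 = 468/1560 = 0.30, a_31 = 78/1560 = 0.05, a_41 = 468/1560 = 0.30
  a_12 = 608/1520 = 0.40, a_22 = 152/1520 = 0.10, a_32 = 76/1520 = 0.05, a_42 = 152/1520 = 0.10
  a_13 = 108/1080 = 0.10, a_23 = 54/1080 = 0.05, a_33 = 216/1080 = 0.20, a_43 = 216/1080 = 0.20
  a_14 = 0/1200 = 0.00, a_24 = 360/1200 = 0.30, a_34 = 480/1200 = 0.40, a_44 = 120/1200 = 0.10
I − A =
  [   0.75    -0.40    -0.10     0.00]
  [  -0.30     0.90    -0.05    -0.30]
  [  -0.05    -0.05     0.80    -0.40]
  [  -0.30    -0.10    -0.20     0.90]
Compute the cofactors C_ij = (−1)^(i+j)·(3×3 minor ij) of I−A; the adjugate is their transpose:
adj(I−A) = Cᵀ =
  [ 0.544750   0.264500   0.120000   0.141500]
  [ 0.275250   0.463500   0.114750   0.205500]
  [ 0.177000   0.129750   0.441000   0.239250]
  [ 0.251500   0.168500   0.150750   0.435125]
det(I−A) = Σ_j (I−A)_1j·C_1j = (0.75)(0.544750) + (-0.40)(0.275250) + (-0.10)(0.177000) + (0.00)(0.251500) = 0.2807625
(I − A)⁻¹ = adj(I−A) / det(I−A) ≈
  [   1.9403     0.9421     0.4274     0.5040]
  [   0.9804     1.6509     0.4087     0.7319]
  [   0.6304     0.4621     1.5707     0.8521]
  [   0.8958     0.6002     0.5369     1.5498]
x = (I − A)⁻¹ d = adj(I−A)·d / det(I−A), with det(I−A) = 0.2807625:
  x_1 = (0.544750·550 + 0.264500·150 + 0.120000·350 + 0.141500·925) / 0.2807625 = 512.175 / 0.2807625 ≈ 1824.23
  x_2 = (0.275250·550 + 0.463500·150 + 0.114750·350 + 0.205500·925) / 0.2807625 = 451.1625 / 0.2807625 ≈ 1606.92
  x_3 = (0.177000·550 + 0.129750·150 + 0.441000·350 + 0.239250·925) / 0.2807625 = 492.46875 / 0.2807625 ≈ 1754.04
  x_4 = (0.251500·550 + 0.168500·150 + 0.150750·350 + 0.435125·925) / 0.2807625 = 618.853125 / 0.2807625 ≈ 2204.19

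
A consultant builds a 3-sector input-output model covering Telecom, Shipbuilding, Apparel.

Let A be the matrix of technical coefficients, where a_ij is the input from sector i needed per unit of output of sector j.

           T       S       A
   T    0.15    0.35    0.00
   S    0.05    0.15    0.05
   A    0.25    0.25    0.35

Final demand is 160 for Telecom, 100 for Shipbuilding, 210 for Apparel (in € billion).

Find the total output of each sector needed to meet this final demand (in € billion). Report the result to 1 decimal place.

I − A =
  [   0.85    -0.35     0.00]
  [  -0.05     0.85    -0.05]
  [  -0.25    -0.25     0.65]
Cofactors of I−A, C_ij = (−1)^(i+j)·(minor ij) (rows/columns in the sector order above):
  C_11 = (0.85)(0.65) − (-0.05)(-0.25) = 0.5400
  C_12 = −[(-0.05)(0.65) − (-0.05)(-0.25)] = 0.0450
  C_13 = (-0.05)(-0.25) − (0.85)(-0.25) = 0.2250
  C_21 = −[(-0.35)(0.65) − (0.00)(-0.25)] = 0.2275
  C_22 = (0.85)(0.65) − (0.00)(-0.25) = 0.5525
  C_23 = −[(0.85)(-0.25) − (-0.35)(-0.25)] = 0.3000
  C_31 = (-0.35)(-0.05) − (0.00)(0.85) = 0.0175
  C_32 = −[(0.85)(-0.05) − (0.00)(-0.05)] = 0.0425
  C_33 = (0.85)(0.85) − (-0.35)(-0.05) = 0.7050
det(I−A) = Σ_j (I−A)_1j·C_1j = (0.85)(0.5400) + (-0.35)(0.0450) + (0.00)(0.2250) = 0.44325
adj(I−A) = Cᵀ =
  [ 0.5400   0.2275   0.0175]
  [ 0.0450   0.5525   0.0425]
  [ 0.2250   0.3000   0.7050]
(I − A)⁻¹ = adj(I−A) / det(I−A) ≈
  [   1.2183     0.5133     0.0395]
  [   0.1015     1.2465     0.0959]
  [   0.5076     0.6768     1.5905]
x = (I − A)⁻¹ d = adj(I−A)·d / det(I−A), with det(I−A) = 0.44325:
  x_T = (0.5400·160 + 0.2275·100 + 0.0175·210) / 0.44325 = 112.825 / 0.44325 ≈ 254.5
  x_S = (0.0450·160 + 0.5525·100 + 0.0425·210) / 0.44325 = 71.375 / 0.44325 ≈ 161.0
  x_A = (0.2250·160 + 0.3000·100 + 0.7050·210) / 0.44325 = 214.05 / 0.44325 ≈ 482.9

x_T = 254.5, x_S = 161.0, x_A = 482.9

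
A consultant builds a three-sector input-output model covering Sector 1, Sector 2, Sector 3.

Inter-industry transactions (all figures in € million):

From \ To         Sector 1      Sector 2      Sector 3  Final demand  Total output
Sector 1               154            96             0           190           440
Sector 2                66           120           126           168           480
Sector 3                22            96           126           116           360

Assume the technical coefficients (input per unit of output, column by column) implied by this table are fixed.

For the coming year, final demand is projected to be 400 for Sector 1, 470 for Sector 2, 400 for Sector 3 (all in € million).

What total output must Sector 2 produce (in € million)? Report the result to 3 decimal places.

Technical coefficients a_ij = z_ij / X_j:
  a_11 = 154/440 = 0.35, a_21 = 66/440 = 0.15, a_31 = 22/440 = 0.05
  a_12 = 96/480 = 0.20, a_22 = 120/480 = 0.25, a_32 = 96/480 = 0.20
  a_13 = 0/360 = 0.00, a_23 = 126/360 = 0.35, a_33 = 126/360 = 0.35
I − A =
  [   0.65    -0.20     0.00]
  [  -0.15     0.75    -0.35]
  [  -0.05    -0.20     0.65]
Cofactors of I−A, C_ij = (−1)^(i+j)·(minor ij) (rows/columns in the sector order above):
  C_11 = (0.75)(0.65) − (-0.35)(-0.20) = 0.4175
  C_12 = −[(-0.15)(0.65) − (-0.35)(-0.05)] = 0.1150
  C_13 = (-0.15)(-0.20) − (0.75)(-0.05) = 0.0675
  C_21 = −[(-0.20)(0.65) − (0.00)(-0.20)] = 0.1300
  C_22 = (0.65)(0.65) − (0.00)(-0.05) = 0.4225
  C_23 = −[(0.65)(-0.20) − (-0.20)(-0.05)] = 0.1400
  C_31 = (-0.20)(-0.35) − (0.00)(0.75) = 0.0700
  C_32 = −[(0.65)(-0.35) − (0.00)(-0.15)] = 0.2275
  C_33 = (0.65)(0.75) − (-0.20)(-0.15) = 0.4575
det(I−A) = Σ_j (I−A)_1j·C_1j = (0.65)(0.4175) + (-0.20)(0.1150) + (0.00)(0.0675) = 0.248375
adj(I−A) = Cᵀ =
  [ 0.4175   0.1300   0.0700]
  [ 0.1150   0.4225   0.2275]
  [ 0.0675   0.1400   0.4575]
(I − A)⁻¹ = adj(I−A) / det(I−A) ≈
  [   1.6809     0.5234     0.2818]
  [   0.4630     1.7011     0.9160]
  [   0.2718     0.5637     1.8420]
x = (I − A)⁻¹ d = adj(I−A)·d / det(I−A), with det(I−A) = 0.248375:
  x_1 = (0.4175·400 + 0.1300·470 + 0.0700·400) / 0.248375 = 256.10 / 0.248375 ≈ 1031.102
  x_2 = (0.1150·400 + 0.4225·470 + 0.2275·400) / 0.248375 = 335.575 / 0.248375 ≈ 1351.082
  x_3 = (0.0675·400 + 0.1400·470 + 0.4575·400) / 0.248375 = 275.80 / 0.248375 ≈ 1110.418

x_2 = 1351.082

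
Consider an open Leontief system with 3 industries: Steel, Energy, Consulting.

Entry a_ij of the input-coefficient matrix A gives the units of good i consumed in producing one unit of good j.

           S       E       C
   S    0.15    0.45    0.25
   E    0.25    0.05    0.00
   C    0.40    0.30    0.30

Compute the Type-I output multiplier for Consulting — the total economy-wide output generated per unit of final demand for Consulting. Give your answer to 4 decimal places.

m_C = 2.6693

I − A =
  [   0.85    -0.45    -0.25]
  [  -0.25     0.95     0.00]
  [  -0.40    -0.30     0.70]
Cofactors of I−A, C_ij = (−1)^(i+j)·(minor ij) (rows/columns in the sector order above):
  C_11 = (0.95)(0.70) − (0.00)(-0.30) = 0.6650
  C_12 = −[(-0.25)(0.70) − (0.00)(-0.40)] = 0.1750
  C_13 = (-0.25)(-0.30) − (0.95)(-0.40) = 0.4550
  C_21 = −[(-0.45)(0.70) − (-0.25)(-0.30)] = 0.3900
  C_22 = (0.85)(0.70) − (-0.25)(-0.40) = 0.4950
  C_23 = −[(0.85)(-0.30) − (-0.45)(-0.40)] = 0.4350
  C_31 = (-0.45)(0.00) − (-0.25)(0.95) = 0.2375
  C_32 = −[(0.85)(0.00) − (-0.25)(-0.25)] = 0.0625
  C_33 = (0.85)(0.95) − (-0.45)(-0.25) = 0.6950
det(I−A) = Σ_j (I−A)_1j·C_1j = (0.85)(0.6650) + (-0.45)(0.1750) + (-0.25)(0.4550) = 0.37275
adj(I−A) = Cᵀ =
  [ 0.6650   0.3900   0.2375]
  [ 0.1750   0.4950   0.0625]
  [ 0.4550   0.4350   0.6950]
(I − A)⁻¹ = adj(I−A) / det(I−A) ≈
  [   1.78404     1.04628     0.63716]
  [   0.46948     1.32797     0.16767]
  [   1.22066     1.16700     1.86452]
The output multiplier for sector j is the column-j sum of the Leontief inverse (I − A)⁻¹ = adj(I−A) / det(I−A).
Column C of adj(I−A): (0.2375, 0.0625, 0.6950); det(I−A) = 0.37275.
m_C = (0.2375 + 0.0625 + 0.6950) / 0.37275 = 0.995 / 0.37275 ≈ 2.6693.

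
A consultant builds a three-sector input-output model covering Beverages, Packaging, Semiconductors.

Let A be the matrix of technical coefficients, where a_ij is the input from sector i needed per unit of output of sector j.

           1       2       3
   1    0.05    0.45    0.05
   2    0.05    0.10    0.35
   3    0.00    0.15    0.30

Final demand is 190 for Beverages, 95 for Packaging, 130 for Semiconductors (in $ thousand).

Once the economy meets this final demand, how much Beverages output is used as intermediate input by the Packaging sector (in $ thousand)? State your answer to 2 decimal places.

I − A =
  [   0.95    -0.45    -0.05]
  [  -0.05     0.90    -0.35]
  [   0.00    -0.15     0.70]
Cofactors of I−A, C_ij = (−1)^(i+j)·(minor ij) (rows/columns in the sector order above):
  C_11 = (0.90)(0.70) − (-0.35)(-0.15) = 0.5775
  C_12 = −[(-0.05)(0.70) − (-0.35)(0.00)] = 0.0350
  C_13 = (-0.05)(-0.15) − (0.90)(0.00) = 0.0075
  C_21 = −[(-0.45)(0.70) − (-0.05)(-0.15)] = 0.3225
  C_22 = (0.95)(0.70) − (-0.05)(0.00) = 0.6650
  C_23 = −[(0.95)(-0.15) − (-0.45)(0.00)] = 0.1425
  C_31 = (-0.45)(-0.35) − (-0.05)(0.90) = 0.2025
  C_32 = −[(0.95)(-0.35) − (-0.05)(-0.05)] = 0.3350
  C_33 = (0.95)(0.90) − (-0.45)(-0.05) = 0.8325
det(I−A) = Σ_j (I−A)_1j·C_1j = (0.95)(0.5775) + (-0.45)(0.0350) + (-0.05)(0.0075) = 0.5325
adj(I−A) = Cᵀ =
  [ 0.5775   0.3225   0.2025]
  [ 0.0350   0.6650   0.3350]
  [ 0.0075   0.1425   0.8325]
(I − A)⁻¹ = adj(I−A) / det(I−A) ≈
  [   1.0845     0.6056     0.3803]
  [   0.0657     1.2488     0.6291]
  [   0.0141     0.2676     1.5634]
First solve x = (I − A)⁻¹ d = adj(I−A)·d / det(I−A); in particular x_2 = (0.0350·190 + 0.6650·95 + 0.3350·130) / 0.5325 = 113.375 / 0.5325 ≈ 212.9108.
Intermediate flow from 1 to 2: z_12 = a_12 · x_2 = 0.45 × 113.375 / 0.5325 = 51.01875 / 0.5325 ≈ 95.81.

z_12 = 95.81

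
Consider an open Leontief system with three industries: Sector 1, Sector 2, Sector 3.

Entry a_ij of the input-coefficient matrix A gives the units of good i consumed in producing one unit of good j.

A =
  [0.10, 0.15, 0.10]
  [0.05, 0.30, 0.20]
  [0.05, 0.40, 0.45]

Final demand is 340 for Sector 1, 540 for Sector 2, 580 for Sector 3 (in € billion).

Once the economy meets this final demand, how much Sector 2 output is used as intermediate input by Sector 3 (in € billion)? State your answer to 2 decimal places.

z_23 = 439.07

I − A =
  [   0.90    -0.15    -0.10]
  [  -0.05     0.70    -0.20]
  [  -0.05    -0.40     0.55]
Cofactors of I−A, C_ij = (−1)^(i+j)·(minor ij) (rows/columns in the sector order above):
  C_11 = (0.70)(0.55) − (-0.20)(-0.40) = 0.3050
  C_12 = −[(-0.05)(0.55) − (-0.20)(-0.05)] = 0.0375
  C_13 = (-0.05)(-0.40) − (0.70)(-0.05) = 0.0550
  C_21 = −[(-0.15)(0.55) − (-0.10)(-0.40)] = 0.1225
  C_22 = (0.90)(0.55) − (-0.10)(-0.05) = 0.4900
  C_23 = −[(0.90)(-0.40) − (-0.15)(-0.05)] = 0.3675
  C_31 = (-0.15)(-0.20) − (-0.10)(0.70) = 0.1000
  C_32 = −[(0.90)(-0.20) − (-0.10)(-0.05)] = 0.1850
  C_33 = (0.90)(0.70) − (-0.15)(-0.05) = 0.6225
det(I−A) = Σ_j (I−A)_1j·C_1j = (0.90)(0.3050) + (-0.15)(0.0375) + (-0.10)(0.0550) = 0.263375
adj(I−A) = Cᵀ =
  [ 0.3050   0.1225   0.1000]
  [ 0.0375   0.4900   0.1850]
  [ 0.0550   0.3675   0.6225]
(I − A)⁻¹ = adj(I−A) / det(I−A) ≈
  [   1.1580     0.4651     0.3797]
  [   0.1424     1.8605     0.7024]
  [   0.2088     1.3953     2.3636]
First solve x = (I − A)⁻¹ d = adj(I−A)·d / det(I−A); in particular x_3 = (0.0550·340 + 0.3675·540 + 0.6225·580) / 0.263375 = 578.20 / 0.263375 ≈ 2195.3488.
Intermediate flow from 2 to 3: z_23 = a_23 · x_3 = 0.20 × 578.20 / 0.263375 = 115.64 / 0.263375 ≈ 439.07.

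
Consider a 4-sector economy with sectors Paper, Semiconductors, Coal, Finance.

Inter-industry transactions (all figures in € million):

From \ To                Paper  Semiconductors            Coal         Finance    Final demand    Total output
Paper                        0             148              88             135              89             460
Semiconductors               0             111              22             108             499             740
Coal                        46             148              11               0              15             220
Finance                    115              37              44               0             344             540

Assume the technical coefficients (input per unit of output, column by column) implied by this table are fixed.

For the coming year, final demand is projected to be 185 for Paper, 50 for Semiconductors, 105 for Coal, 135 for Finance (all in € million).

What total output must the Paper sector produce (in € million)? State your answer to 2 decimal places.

x_P = 350.67

Technical coefficients a_ij = z_ij / X_j:
  a_PP = 0/460 = 0.00, a_SP = 0/460 = 0.00, a_CP = 46/460 = 0.10, a_FP = 115/460 = 0.25
  a_PS = 148/740 = 0.20, a_SS = 111/740 = 0.15, a_CS = 148/740 = 0.20, a_FS = 37/740 = 0.05
  a_PC = 88/220 = 0.40, a_SC = 22/220 = 0.10, a_CC = 11/220 = 0.05, a_FC = 44/220 = 0.20
  a_PF = 135/540 = 0.25, a_SF = 108/540 = 0.20, a_CF = 0/540 = 0.00, a_FF = 0/540 = 0.00
I − A =
  [   1.00    -0.20    -0.40    -0.25]
  [   0.00     0.85    -0.10    -0.20]
  [  -0.10    -0.20     0.95     0.00]
  [  -0.25    -0.05    -0.20     1.00]
Compute the cofactors C_ij = (−1)^(i+j)·(3×3 minor ij) of I−A; the adjugate is their transpose:
adj(I−A) = Cᵀ =
  [ 0.770000   0.291875   0.407750   0.250875]
  [ 0.061500   0.845625   0.153750   0.184500]
  [ 0.094000   0.208750   0.776875   0.065250]
  [ 0.214375   0.157000   0.265000   0.751500]
det(I−A) = Σ_j (I−A)_1j·C_1j = (1.00)(0.770000) + (-0.20)(0.061500) + (-0.40)(0.094000) + (-0.25)(0.214375) = 0.66650625
(I − A)⁻¹ = adj(I−A) / det(I−A) ≈
  [   1.1553     0.4379     0.6118     0.3764]
  [   0.0923     1.2687     0.2307     0.2768]
  [   0.1410     0.3132     1.1656     0.0979]
  [   0.3216     0.2356     0.3976     1.1275]
x = (I − A)⁻¹ d = adj(I−A)·d / det(I−A), with det(I−A) = 0.66650625:
  x_P = (0.770000·185 + 0.291875·50 + 0.407750·105 + 0.250875·135) / 0.66650625 = 233.725625 / 0.66650625 ≈ 350.67
  x_S = (0.061500·185 + 0.845625·50 + 0.153750·105 + 0.184500·135) / 0.66650625 = 94.71 / 0.66650625 ≈ 142.10
  x_C = (0.094000·185 + 0.208750·50 + 0.776875·105 + 0.065250·135) / 0.66650625 = 118.208125 / 0.66650625 ≈ 177.35
  x_F = (0.214375·185 + 0.157000·50 + 0.265000·105 + 0.751500·135) / 0.66650625 = 176.786875 / 0.66650625 ≈ 265.24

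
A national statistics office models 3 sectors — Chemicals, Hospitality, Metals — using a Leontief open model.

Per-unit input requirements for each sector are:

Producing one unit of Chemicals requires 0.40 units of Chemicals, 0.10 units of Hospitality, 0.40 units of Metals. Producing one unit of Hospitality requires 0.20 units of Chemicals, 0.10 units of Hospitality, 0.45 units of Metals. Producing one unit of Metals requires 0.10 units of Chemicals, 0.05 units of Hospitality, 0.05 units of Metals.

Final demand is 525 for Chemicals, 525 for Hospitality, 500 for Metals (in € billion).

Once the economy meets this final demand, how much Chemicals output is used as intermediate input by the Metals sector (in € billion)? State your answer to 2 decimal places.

z_13 = 150.54

I − A =
  [   0.60    -0.20    -0.10]
  [  -0.10     0.90    -0.05]
  [  -0.40    -0.45     0.95]
Cofactors of I−A, C_ij = (−1)^(i+j)·(minor ij) (rows/columns in the sector order above):
  C_11 = (0.90)(0.95) − (-0.05)(-0.45) = 0.8325
  C_12 = −[(-0.10)(0.95) − (-0.05)(-0.40)] = 0.1150
  C_13 = (-0.10)(-0.45) − (0.90)(-0.40) = 0.4050
  C_21 = −[(-0.20)(0.95) − (-0.10)(-0.45)] = 0.2350
  C_22 = (0.60)(0.95) − (-0.10)(-0.40) = 0.5300
  C_23 = −[(0.60)(-0.45) − (-0.20)(-0.40)] = 0.3500
  C_31 = (-0.20)(-0.05) − (-0.10)(0.90) = 0.1000
  C_32 = −[(0.60)(-0.05) − (-0.10)(-0.10)] = 0.0400
  C_33 = (0.60)(0.90) − (-0.20)(-0.10) = 0.5200
det(I−A) = Σ_j (I−A)_1j·C_1j = (0.60)(0.8325) + (-0.20)(0.1150) + (-0.10)(0.4050) = 0.4360
adj(I−A) = Cᵀ =
  [ 0.8325   0.2350   0.1000]
  [ 0.1150   0.5300   0.0400]
  [ 0.4050   0.3500   0.5200]
(I − A)⁻¹ = adj(I−A) / det(I−A) ≈
  [   1.9094     0.5390     0.2294]
  [   0.2638     1.2156     0.0917]
  [   0.9289     0.8028     1.1927]
First solve x = (I − A)⁻¹ d = adj(I−A)·d / det(I−A); in particular x_3 = (0.4050·525 + 0.3500·525 + 0.5200·500) / 0.4360 = 656.375 / 0.4360 ≈ 1505.4472.
Intermediate flow from 1 to 3: z_13 = a_13 · x_3 = 0.10 × 656.375 / 0.4360 = 65.6375 / 0.4360 ≈ 150.54.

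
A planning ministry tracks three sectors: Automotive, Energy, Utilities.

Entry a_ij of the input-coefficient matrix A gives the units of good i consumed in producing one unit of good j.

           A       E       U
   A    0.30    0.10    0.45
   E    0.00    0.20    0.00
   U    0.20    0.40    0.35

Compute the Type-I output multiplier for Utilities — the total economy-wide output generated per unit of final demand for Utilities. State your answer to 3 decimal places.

I − A =
  [   0.70    -0.10    -0.45]
  [   0.00     0.80     0.00]
  [  -0.20    -0.40     0.65]
Cofactors of I−A, C_ij = (−1)^(i+j)·(minor ij) (rows/columns in the sector order above):
  C_11 = (0.80)(0.65) − (0.00)(-0.40) = 0.5200
  C_12 = −[(0.00)(0.65) − (0.00)(-0.20)] = 0.0000
  C_13 = (0.00)(-0.40) − (0.80)(-0.20) = 0.1600
  C_21 = −[(-0.10)(0.65) − (-0.45)(-0.40)] = 0.2450
  C_22 = (0.70)(0.65) − (-0.45)(-0.20) = 0.3650
  C_23 = −[(0.70)(-0.40) − (-0.10)(-0.20)] = 0.3000
  C_31 = (-0.10)(0.00) − (-0.45)(0.80) = 0.3600
  C_32 = −[(0.70)(0.00) − (-0.45)(0.00)] = 0.0000
  C_33 = (0.70)(0.80) − (-0.10)(0.00) = 0.5600
det(I−A) = Σ_j (I−A)_1j·C_1j = (0.70)(0.5200) + (-0.10)(0.0000) + (-0.45)(0.1600) = 0.2920
adj(I−A) = Cᵀ =
  [ 0.5200   0.2450   0.3600]
  [ 0.0000   0.3650   0.0000]
  [ 0.1600   0.3000   0.5600]
(I − A)⁻¹ = adj(I−A) / det(I−A) ≈
  [   1.7808     0.8390     1.2329]
  [   0.0000     1.2500     0.0000]
  [   0.5479     1.0274     1.9178]
The output multiplier for sector j is the column-j sum of the Leontief inverse (I − A)⁻¹ = adj(I−A) / det(I−A).
Column U of adj(I−A): (0.3600, 0.0000, 0.5600); det(I−A) = 0.2920.
m_U = (0.3600 + 0.0000 + 0.5600) / 0.2920 = 0.92 / 0.2920 ≈ 3.151.

m_U = 3.151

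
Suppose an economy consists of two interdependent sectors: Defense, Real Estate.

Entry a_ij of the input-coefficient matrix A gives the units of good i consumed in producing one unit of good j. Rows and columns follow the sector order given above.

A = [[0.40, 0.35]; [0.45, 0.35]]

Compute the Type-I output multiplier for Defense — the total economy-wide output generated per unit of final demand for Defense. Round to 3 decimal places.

m_D = 4.731

I − A =
  [   0.60    -0.35]
  [  -0.45     0.65]
det(I−A) = (0.60)(0.65) − (-0.35)(-0.45) = 0.2325
adj(I−A) = [[0.65, 0.35], [0.45, 0.60]]
(I − A)⁻¹ = adj(I−A) / det(I−A) ≈
  [   2.7957     1.5054]
  [   1.9355     2.5806]
The output multiplier for sector j is the column-j sum of the Leontief inverse (I − A)⁻¹ = adj(I−A) / det(I−A).
Column D of adj(I−A): (0.65, 0.45); det(I−A) = 0.2325.
m_D = (0.65 + 0.45) / 0.2325 = 1.10 / 0.2325 ≈ 4.731.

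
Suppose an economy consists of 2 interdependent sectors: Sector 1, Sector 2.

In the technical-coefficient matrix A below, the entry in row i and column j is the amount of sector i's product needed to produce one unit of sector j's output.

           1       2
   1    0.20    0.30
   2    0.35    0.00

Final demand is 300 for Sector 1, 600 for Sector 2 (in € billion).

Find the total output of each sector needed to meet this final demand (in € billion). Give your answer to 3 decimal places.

I − A =
  [   0.80    -0.30]
  [  -0.35     1.00]
det(I−A) = (0.80)(1.00) − (-0.30)(-0.35) = 0.6950
adj(I−A) = [[1.00, 0.30], [0.35, 0.80]]
(I − A)⁻¹ = adj(I−A) / det(I−A) ≈
  [   1.4388     0.4317]
  [   0.5036     1.1511]
x = (I − A)⁻¹ d = adj(I−A)·d / det(I−A), with det(I−A) = 0.6950:
  x_1 = (1.00·300 + 0.30·600) / 0.6950 = 480.00 / 0.6950 ≈ 690.647
  x_2 = (0.35·300 + 0.80·600) / 0.6950 = 585.00 / 0.6950 ≈ 841.727

x_1 = 690.647, x_2 = 841.727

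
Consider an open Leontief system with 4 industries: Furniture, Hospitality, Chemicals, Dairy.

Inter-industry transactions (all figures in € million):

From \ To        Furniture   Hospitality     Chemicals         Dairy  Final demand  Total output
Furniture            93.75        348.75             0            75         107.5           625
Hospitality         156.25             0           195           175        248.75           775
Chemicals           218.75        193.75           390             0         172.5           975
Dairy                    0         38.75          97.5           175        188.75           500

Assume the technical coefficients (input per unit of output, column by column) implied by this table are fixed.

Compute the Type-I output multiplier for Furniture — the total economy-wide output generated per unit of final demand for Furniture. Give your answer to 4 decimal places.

m_1 = 3.8499

Technical coefficients a_ij = z_ij / X_j:
  a_11 = 93.75/625 = 0.15, a_21 = 156.25/625 = 0.25, a_31 = 218.75/625 = 0.35, a_41 = 0/625 = 0.00
  a_12 = 348.75/775 = 0.45, a_22 = 0/775 = 0.00, a_32 = 193.75/775 = 0.25, a_42 = 38.75/775 = 0.05
  a_13 = 0/975 = 0.00, a_23 = 195/975 = 0.20, a_33 = 390/975 = 0.40, a_43 = 97.5/975 = 0.10
  a_14 = 75/500 = 0.15, a_24 = 175/500 = 0.35, a_34 = 0/500 = 0.00, a_44 = 175/500 = 0.35
I − A =
  [   0.85    -0.45     0.00    -0.15]
  [  -0.25     1.00    -0.20    -0.35]
  [  -0.35    -0.25     0.60     0.00]
  [   0.00    -0.05    -0.10     0.65]
Compute the cofactors C_ij = (−1)^(i+j)·(3×3 minor ij) of I−A; the adjugate is their transpose:
adj(I−A) = Cᵀ =
  [ 0.338250   0.183750   0.090750   0.177000]
  [ 0.155250   0.326250   0.144000   0.211500]
  [ 0.262000   0.243125   0.462625   0.191375]
  [ 0.052250   0.062500   0.082250   0.368500]
det(I−A) = Σ_j (I−A)_1j·C_1j = (0.85)(0.338250) + (-0.45)(0.155250) + (0.00)(0.262000) + (-0.15)(0.052250) = 0.2098125
(I − A)⁻¹ = adj(I−A) / det(I−A) ≈
  [   1.61215     0.87578     0.43253     0.84361]
  [   0.73995     1.55496     0.68633     1.00804]
  [   1.24873     1.15877     2.20494     0.91212]
  [   0.24903     0.29789     0.39202     1.75633]
The output multiplier for sector j is the column-j sum of the Leontief inverse (I − A)⁻¹ = adj(I−A) / det(I−A).
Column 1 of adj(I−A): (0.338250, 0.155250, 0.262000, 0.052250); det(I−A) = 0.2098125.
m_1 = (0.338250 + 0.155250 + 0.262000 + 0.052250) / 0.2098125 = 0.80775 / 0.2098125 ≈ 3.8499.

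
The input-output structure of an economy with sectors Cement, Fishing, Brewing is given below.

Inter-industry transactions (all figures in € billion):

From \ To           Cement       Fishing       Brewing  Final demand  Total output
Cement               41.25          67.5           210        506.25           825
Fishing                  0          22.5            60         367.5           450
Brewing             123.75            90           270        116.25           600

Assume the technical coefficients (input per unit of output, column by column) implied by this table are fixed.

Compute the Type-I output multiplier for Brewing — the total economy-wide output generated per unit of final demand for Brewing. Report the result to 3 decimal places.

m_3 = 3.163

Technical coefficients a_ij = z_ij / X_j:
  a_11 = 41.25/825 = 0.05, a_21 = 0/825 = 0.00, a_31 = 123.75/825 = 0.15
  a_12 = 67.5/450 = 0.15, a_22 = 22.5/450 = 0.05, a_32 = 90/450 = 0.20
  a_13 = 210/600 = 0.35, a_23 = 60/600 = 0.10, a_33 = 270/600 = 0.45
I − A =
  [   0.95    -0.15    -0.35]
  [   0.00     0.95    -0.10]
  [  -0.15    -0.20     0.55]
Cofactors of I−A, C_ij = (−1)^(i+j)·(minor ij) (rows/columns in the sector order above):
  C_11 = (0.95)(0.55) − (-0.10)(-0.20) = 0.5025
  C_12 = −[(0.00)(0.55) − (-0.10)(-0.15)] = 0.0150
  C_13 = (0.00)(-0.20) − (0.95)(-0.15) = 0.1425
  C_21 = −[(-0.15)(0.55) − (-0.35)(-0.20)] = 0.1525
  C_22 = (0.95)(0.55) − (-0.35)(-0.15) = 0.4700
  C_23 = −[(0.95)(-0.20) − (-0.15)(-0.15)] = 0.2125
  C_31 = (-0.15)(-0.10) − (-0.35)(0.95) = 0.3475
  C_32 = −[(0.95)(-0.10) − (-0.35)(0.00)] = 0.0950
  C_33 = (0.95)(0.95) − (-0.15)(0.00) = 0.9025
det(I−A) = Σ_j (I−A)_1j·C_1j = (0.95)(0.5025) + (-0.15)(0.0150) + (-0.35)(0.1425) = 0.42525
adj(I−A) = Cᵀ =
  [ 0.5025   0.1525   0.3475]
  [ 0.0150   0.4700   0.0950]
  [ 0.1425   0.2125   0.9025]
(I − A)⁻¹ = adj(I−A) / det(I−A) ≈
  [   1.1817     0.3586     0.8172]
  [   0.0353     1.1052     0.2234]
  [   0.3351     0.4997     2.1223]
The output multiplier for sector j is the column-j sum of the Leontief inverse (I − A)⁻¹ = adj(I−A) / det(I−A).
Column 3 of adj(I−A): (0.3475, 0.0950, 0.9025); det(I−A) = 0.42525.
m_3 = (0.3475 + 0.0950 + 0.9025) / 0.42525 = 1.345 / 0.42525 ≈ 3.163.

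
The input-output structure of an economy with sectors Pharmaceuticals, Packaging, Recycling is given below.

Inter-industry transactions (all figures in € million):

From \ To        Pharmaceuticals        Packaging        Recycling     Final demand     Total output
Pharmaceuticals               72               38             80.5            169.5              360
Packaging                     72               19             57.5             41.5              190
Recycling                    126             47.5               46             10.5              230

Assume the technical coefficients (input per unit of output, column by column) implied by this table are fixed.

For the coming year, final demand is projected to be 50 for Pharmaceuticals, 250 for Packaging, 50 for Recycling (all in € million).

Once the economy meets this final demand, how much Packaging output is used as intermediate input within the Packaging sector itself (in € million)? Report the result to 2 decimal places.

z_22 = 44.52

Technical coefficients a_ij = z_ij / X_j:
  a_11 = 72/360 = 0.20, a_21 = 72/360 = 0.20, a_31 = 126/360 = 0.35
  a_12 = 38/190 = 0.20, a_22 = 19/190 = 0.10, a_32 = 47.5/190 = 0.25
  a_13 = 80.5/230 = 0.35, a_23 = 57.5/230 = 0.25, a_33 = 46/230 = 0.20
I − A =
  [   0.80    -0.20    -0.35]
  [  -0.20     0.90    -0.25]
  [  -0.35    -0.25     0.80]
Cofactors of I−A, C_ij = (−1)^(i+j)·(minor ij) (rows/columns in the sector order above):
  C_11 = (0.90)(0.80) − (-0.25)(-0.25) = 0.6575
  C_12 = −[(-0.20)(0.80) − (-0.25)(-0.35)] = 0.2475
  C_13 = (-0.20)(-0.25) − (0.90)(-0.35) = 0.3650
  C_21 = −[(-0.20)(0.80) − (-0.35)(-0.25)] = 0.2475
  C_22 = (0.80)(0.80) − (-0.35)(-0.35) = 0.5175
  C_23 = −[(0.80)(-0.25) − (-0.20)(-0.35)] = 0.2700
  C_31 = (-0.20)(-0.25) − (-0.35)(0.90) = 0.3650
  C_32 = −[(0.80)(-0.25) − (-0.35)(-0.20)] = 0.2700
  C_33 = (0.80)(0.90) − (-0.20)(-0.20) = 0.6800
det(I−A) = Σ_j (I−A)_1j·C_1j = (0.80)(0.6575) + (-0.20)(0.2475) + (-0.35)(0.3650) = 0.34875
adj(I−A) = Cᵀ =
  [ 0.6575   0.2475   0.3650]
  [ 0.2475   0.5175   0.2700]
  [ 0.3650   0.2700   0.6800]
(I − A)⁻¹ = adj(I−A) / det(I−A) ≈
  [   1.8853     0.7097     1.0466]
  [   0.7097     1.4839     0.7742]
  [   1.0466     0.7742     1.9498]
First solve x = (I − A)⁻¹ d = adj(I−A)·d / det(I−A); in particular x_2 = (0.2475·50 + 0.5175·250 + 0.2700·50) / 0.34875 = 155.25 / 0.34875 ≈ 445.1613.
Intermediate flow from 2 to 2: z_22 = a_22 · x_2 = 0.10 × 155.25 / 0.34875 = 15.525 / 0.34875 ≈ 44.52.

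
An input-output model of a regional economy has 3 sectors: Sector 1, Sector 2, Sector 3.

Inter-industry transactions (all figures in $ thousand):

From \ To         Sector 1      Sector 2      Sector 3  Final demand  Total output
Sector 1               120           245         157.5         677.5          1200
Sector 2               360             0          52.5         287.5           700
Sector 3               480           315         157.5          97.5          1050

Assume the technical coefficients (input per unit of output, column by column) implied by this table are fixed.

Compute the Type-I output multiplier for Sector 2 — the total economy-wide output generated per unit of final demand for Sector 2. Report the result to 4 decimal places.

m_2 = 2.8421

Technical coefficients a_ij = z_ij / X_j:
  a_11 = 120/1200 = 0.10, a_21 = 360/1200 = 0.30, a_31 = 480/1200 = 0.40
  a_12 = 245/700 = 0.35, a_22 = 0/700 = 0.00, a_32 = 315/700 = 0.45
  a_13 = 157.5/1050 = 0.15, a_23 = 52.5/1050 = 0.05, a_33 = 157.5/1050 = 0.15
I − A =
  [   0.90    -0.35    -0.15]
  [  -0.30     1.00    -0.05]
  [  -0.40    -0.45     0.85]
Cofactors of I−A, C_ij = (−1)^(i+j)·(minor ij) (rows/columns in the sector order above):
  C_11 = (1.00)(0.85) − (-0.05)(-0.45) = 0.8275
  C_12 = −[(-0.30)(0.85) − (-0.05)(-0.40)] = 0.2750
  C_13 = (-0.30)(-0.45) − (1.00)(-0.40) = 0.5350
  C_21 = −[(-0.35)(0.85) − (-0.15)(-0.45)] = 0.3650
  C_22 = (0.90)(0.85) − (-0.15)(-0.40) = 0.7050
  C_23 = −[(0.90)(-0.45) − (-0.35)(-0.40)] = 0.5450
  C_31 = (-0.35)(-0.05) − (-0.15)(1.00) = 0.1675
  C_32 = −[(0.90)(-0.05) − (-0.15)(-0.30)] = 0.0900
  C_33 = (0.90)(1.00) − (-0.35)(-0.30) = 0.7950
det(I−A) = Σ_j (I−A)_1j·C_1j = (0.90)(0.8275) + (-0.35)(0.2750) + (-0.15)(0.5350) = 0.56825
adj(I−A) = Cᵀ =
  [ 0.8275   0.3650   0.1675]
  [ 0.2750   0.7050   0.0900]
  [ 0.5350   0.5450   0.7950]
(I − A)⁻¹ = adj(I−A) / det(I−A) ≈
  [   1.45623     0.64232     0.29476]
  [   0.48394     1.24065     0.15838]
  [   0.94149     0.95908     1.39903]
The output multiplier for sector j is the column-j sum of the Leontief inverse (I − A)⁻¹ = adj(I−A) / det(I−A).
Column 2 of adj(I−A): (0.3650, 0.7050, 0.5450); det(I−A) = 0.56825.
m_2 = (0.3650 + 0.7050 + 0.5450) / 0.56825 = 1.615 / 0.56825 ≈ 2.8421.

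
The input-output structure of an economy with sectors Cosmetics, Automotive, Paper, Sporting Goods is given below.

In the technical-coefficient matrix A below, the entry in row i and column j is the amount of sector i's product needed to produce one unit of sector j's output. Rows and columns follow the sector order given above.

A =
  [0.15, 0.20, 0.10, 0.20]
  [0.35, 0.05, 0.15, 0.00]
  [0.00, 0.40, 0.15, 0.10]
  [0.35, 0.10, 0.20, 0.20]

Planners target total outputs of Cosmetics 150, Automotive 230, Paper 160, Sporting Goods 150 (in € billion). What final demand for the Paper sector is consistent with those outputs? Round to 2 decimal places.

d_P = 29.00

I − A =
  [   0.85    -0.20    -0.10    -0.20]
  [  -0.35     0.95    -0.15     0.00]
  [   0.00    -0.40     0.85    -0.10]
  [  -0.35    -0.10    -0.20     0.80]
d = (I − A) x:
  d_C = (+0.85)·150 + (-0.20)·230 + (-0.10)·160 + (-0.20)·150 = 35.50
  d_A = (-0.35)·150 + (+0.95)·230 + (-0.15)·160 + (+0.00)·150 = 142.00
  d_P = (+0.00)·150 + (-0.40)·230 + (+0.85)·160 + (-0.10)·150 = 29.00
  d_S = (-0.35)·150 + (-0.10)·230 + (-0.20)·160 + (+0.80)·150 = 12.50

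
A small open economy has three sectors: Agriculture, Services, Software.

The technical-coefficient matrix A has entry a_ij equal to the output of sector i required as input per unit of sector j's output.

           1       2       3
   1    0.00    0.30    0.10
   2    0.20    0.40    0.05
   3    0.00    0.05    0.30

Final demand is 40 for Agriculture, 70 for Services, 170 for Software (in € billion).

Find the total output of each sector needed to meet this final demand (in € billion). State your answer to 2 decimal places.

I − A =
  [   1.00    -0.30    -0.10]
  [  -0.20     0.60    -0.05]
  [   0.00    -0.05     0.70]
Cofactors of I−A, C_ij = (−1)^(i+j)·(minor ij) (rows/columns in the sector order above):
  C_11 = (0.60)(0.70) − (-0.05)(-0.05) = 0.4175
  C_12 = −[(-0.20)(0.70) − (-0.05)(0.00)] = 0.1400
  C_13 = (-0.20)(-0.05) − (0.60)(0.00) = 0.0100
  C_21 = −[(-0.30)(0.70) − (-0.10)(-0.05)] = 0.2150
  C_22 = (1.00)(0.70) − (-0.10)(0.00) = 0.7000
  C_23 = −[(1.00)(-0.05) − (-0.30)(0.00)] = 0.0500
  C_31 = (-0.30)(-0.05) − (-0.10)(0.60) = 0.0750
  C_32 = −[(1.00)(-0.05) − (-0.10)(-0.20)] = 0.0700
  C_33 = (1.00)(0.60) − (-0.30)(-0.20) = 0.5400
det(I−A) = Σ_j (I−A)_1j·C_1j = (1.00)(0.4175) + (-0.30)(0.1400) + (-0.10)(0.0100) = 0.3745
adj(I−A) = Cᵀ =
  [ 0.4175   0.2150   0.0750]
  [ 0.1400   0.7000   0.0700]
  [ 0.0100   0.0500   0.5400]
(I − A)⁻¹ = adj(I−A) / det(I−A) ≈
  [   1.1148     0.5741     0.2003]
  [   0.3738     1.8692     0.1869]
  [   0.0267     0.1335     1.4419]
x = (I − A)⁻¹ d = adj(I−A)·d / det(I−A), with det(I−A) = 0.3745:
  x_1 = (0.4175·40 + 0.2150·70 + 0.0750·170) / 0.3745 = 44.50 / 0.3745 ≈ 118.83
  x_2 = (0.1400·40 + 0.7000·70 + 0.0700·170) / 0.3745 = 66.50 / 0.3745 ≈ 177.57
  x_3 = (0.0100·40 + 0.0500·70 + 0.5400·170) / 0.3745 = 95.70 / 0.3745 ≈ 255.54

x_1 = 118.83, x_2 = 177.57, x_3 = 255.54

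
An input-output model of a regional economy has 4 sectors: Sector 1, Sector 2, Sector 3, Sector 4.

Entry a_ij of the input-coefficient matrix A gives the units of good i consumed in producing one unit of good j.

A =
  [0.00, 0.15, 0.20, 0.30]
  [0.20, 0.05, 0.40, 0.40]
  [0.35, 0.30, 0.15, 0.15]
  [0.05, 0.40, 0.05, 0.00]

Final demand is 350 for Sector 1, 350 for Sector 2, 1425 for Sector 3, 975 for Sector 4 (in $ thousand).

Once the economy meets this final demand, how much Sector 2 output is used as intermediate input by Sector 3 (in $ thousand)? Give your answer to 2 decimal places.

z_23 = 2004.60

I − A =
  [   1.00    -0.15    -0.20    -0.30]
  [  -0.20     0.95    -0.40    -0.40]
  [  -0.35    -0.30     0.85    -0.15]
  [  -0.05    -0.40    -0.05     1.00]
Compute the cofactors C_ij = (−1)^(i+j)·(3×3 minor ij) of I−A; the adjugate is their transpose:
adj(I−A) = Cᵀ =
  [ 0.514375   0.304875   0.283250   0.318750]
  [ 0.335500   0.753000   0.461000   0.471000]
  [ 0.361625   0.451125   0.718750   0.396750]
  [ 0.178000   0.339000   0.234500   0.562500]
det(I−A) = Σ_j (I−A)_1j·C_1j = (1.00)(0.514375) + (-0.15)(0.335500) + (-0.20)(0.361625) + (-0.30)(0.178000) = 0.338325
(I − A)⁻¹ = adj(I−A) / det(I−A) ≈
  [   1.5204     0.9011     0.8372     0.9421]
  [   0.9917     2.2257     1.3626     1.3922]
  [   1.0689     1.3334     2.1244     1.1727]
  [   0.5261     1.0020     0.6931     1.6626]
First solve x = (I − A)⁻¹ d = adj(I−A)·d / det(I−A); in particular x_3 = (0.361625·350 + 0.451125·350 + 0.718750·1425 + 0.396750·975) / 0.338325 = 1695.5125 / 0.338325 ≈ 5011.4904.
Intermediate flow from 2 to 3: z_23 = a_23 · x_3 = 0.40 × 1695.5125 / 0.338325 = 678.205 / 0.338325 ≈ 2004.60.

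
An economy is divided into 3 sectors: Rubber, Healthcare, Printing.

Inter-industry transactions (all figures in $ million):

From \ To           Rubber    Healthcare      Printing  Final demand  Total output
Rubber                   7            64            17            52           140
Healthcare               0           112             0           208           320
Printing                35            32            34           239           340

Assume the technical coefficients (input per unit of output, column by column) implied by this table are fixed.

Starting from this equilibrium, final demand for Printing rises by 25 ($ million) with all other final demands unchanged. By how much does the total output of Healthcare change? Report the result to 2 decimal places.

Technical coefficients a_ij = z_ij / X_j:
  a_11 = 7/140 = 0.05, a_21 = 0/140 = 0.00, a_31 = 35/140 = 0.25
  a_12 = 64/320 = 0.20, a_22 = 112/320 = 0.35, a_32 = 32/320 = 0.10
  a_13 = 17/340 = 0.05, a_23 = 0/340 = 0.00, a_33 = 34/340 = 0.10
I − A =
  [   0.95    -0.20    -0.05]
  [   0.00     0.65     0.00]
  [  -0.25    -0.10     0.90]
Cofactors of I−A, C_ij = (−1)^(i+j)·(minor ij) (rows/columns in the sector order above):
  C_11 = (0.65)(0.90) − (0.00)(-0.10) = 0.5850
  C_12 = −[(0.00)(0.90) − (0.00)(-0.25)] = 0.0000
  C_13 = (0.00)(-0.10) − (0.65)(-0.25) = 0.1625
  C_21 = −[(-0.20)(0.90) − (-0.05)(-0.10)] = 0.1850
  C_22 = (0.95)(0.90) − (-0.05)(-0.25) = 0.8425
  C_23 = −[(0.95)(-0.10) − (-0.20)(-0.25)] = 0.1450
  C_31 = (-0.20)(0.00) − (-0.05)(0.65) = 0.0325
  C_32 = −[(0.95)(0.00) − (-0.05)(0.00)] = 0.0000
  C_33 = (0.95)(0.65) − (-0.20)(0.00) = 0.6175
det(I−A) = Σ_j (I−A)_1j·C_1j = (0.95)(0.5850) + (-0.20)(0.0000) + (-0.05)(0.1625) = 0.547625
adj(I−A) = Cᵀ =
  [ 0.5850   0.1850   0.0325]
  [ 0.0000   0.8425   0.0000]
  [ 0.1625   0.1450   0.6175]
(I − A)⁻¹ = adj(I−A) / det(I−A) ≈
  [   1.0682     0.3378     0.0593]
  [   0.0000     1.5385     0.0000]
  [   0.2967     0.2648     1.1276]
Δx = (I − A)⁻¹ Δd with Δd having +25 in the Printing component and 0 elsewhere.
So Δx_2 = L_23 · (+25), where L_23 = adj(I−A)_23 / det(I−A) = 0.0000 / 0.547625.
Δx_2 = 0.0000 × (+25) / 0.547625 = 0.00 / 0.547625 = 0.00.

Δx_2 = 0.00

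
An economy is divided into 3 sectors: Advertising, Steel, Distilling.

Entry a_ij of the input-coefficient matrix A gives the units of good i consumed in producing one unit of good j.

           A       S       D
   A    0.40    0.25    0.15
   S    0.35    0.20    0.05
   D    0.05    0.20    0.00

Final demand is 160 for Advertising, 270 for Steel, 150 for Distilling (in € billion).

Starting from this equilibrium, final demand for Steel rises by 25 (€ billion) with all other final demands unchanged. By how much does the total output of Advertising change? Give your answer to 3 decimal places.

Δx_A = 18.951

I − A =
  [   0.60    -0.25    -0.15]
  [  -0.35     0.80    -0.05]
  [  -0.05    -0.20     1.00]
Cofactors of I−A, C_ij = (−1)^(i+j)·(minor ij) (rows/columns in the sector order above):
  C_11 = (0.80)(1.00) − (-0.05)(-0.20) = 0.7900
  C_12 = −[(-0.35)(1.00) − (-0.05)(-0.05)] = 0.3525
  C_13 = (-0.35)(-0.20) − (0.80)(-0.05) = 0.1100
  C_21 = −[(-0.25)(1.00) − (-0.15)(-0.20)] = 0.2800
  C_22 = (0.60)(1.00) − (-0.15)(-0.05) = 0.5925
  C_23 = −[(0.60)(-0.20) − (-0.25)(-0.05)] = 0.1325
  C_31 = (-0.25)(-0.05) − (-0.15)(0.80) = 0.1325
  C_32 = −[(0.60)(-0.05) − (-0.15)(-0.35)] = 0.0825
  C_33 = (0.60)(0.80) − (-0.25)(-0.35) = 0.3925
det(I−A) = Σ_j (I−A)_1j·C_1j = (0.60)(0.7900) + (-0.25)(0.3525) + (-0.15)(0.1100) = 0.369375
adj(I−A) = Cᵀ =
  [ 0.7900   0.2800   0.1325]
  [ 0.3525   0.5925   0.0825]
  [ 0.1100   0.1325   0.3925]
(I − A)⁻¹ = adj(I−A) / det(I−A) ≈
  [   2.1387     0.7580     0.3587]
  [   0.9543     1.6041     0.2234]
  [   0.2978     0.3587     1.0626]
Δx = (I − A)⁻¹ Δd with Δd having +25 in the Steel component and 0 elsewhere.
So Δx_A = L_AS · (+25), where L_AS = adj(I−A)_AS / det(I−A) = 0.2800 / 0.369375.
Δx_A = 0.2800 × (+25) / 0.369375 = 7.00 / 0.369375 ≈ 18.951.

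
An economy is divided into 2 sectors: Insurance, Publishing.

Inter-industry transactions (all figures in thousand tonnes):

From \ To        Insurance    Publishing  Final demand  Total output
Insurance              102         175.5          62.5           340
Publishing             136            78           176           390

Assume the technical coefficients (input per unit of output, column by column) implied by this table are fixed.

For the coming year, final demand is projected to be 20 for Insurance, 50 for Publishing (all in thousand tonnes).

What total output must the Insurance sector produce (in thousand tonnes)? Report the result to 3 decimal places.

Technical coefficients a_ij = z_ij / X_j:
  a_11 = 102/340 = 0.30, a_21 = 136/340 = 0.40
  a_12 = 175.5/390 = 0.45, a_22 = 78/390 = 0.20
I − A =
  [   0.70    -0.45]
  [  -0.40     0.80]
det(I−A) = (0.70)(0.80) − (-0.45)(-0.40) = 0.3800
adj(I−A) = [[0.80, 0.45], [0.40, 0.70]]
(I − A)⁻¹ = adj(I−A) / det(I−A) ≈
  [   2.1053     1.1842]
  [   1.0526     1.8421]
x = (I − A)⁻¹ d = adj(I−A)·d / det(I−A), with det(I−A) = 0.3800:
  x_1 = (0.80·20 + 0.45·50) / 0.3800 = 38.50 / 0.3800 ≈ 101.316
  x_2 = (0.40·20 + 0.70·50) / 0.3800 = 43.00 / 0.3800 ≈ 113.158

x_1 = 101.316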